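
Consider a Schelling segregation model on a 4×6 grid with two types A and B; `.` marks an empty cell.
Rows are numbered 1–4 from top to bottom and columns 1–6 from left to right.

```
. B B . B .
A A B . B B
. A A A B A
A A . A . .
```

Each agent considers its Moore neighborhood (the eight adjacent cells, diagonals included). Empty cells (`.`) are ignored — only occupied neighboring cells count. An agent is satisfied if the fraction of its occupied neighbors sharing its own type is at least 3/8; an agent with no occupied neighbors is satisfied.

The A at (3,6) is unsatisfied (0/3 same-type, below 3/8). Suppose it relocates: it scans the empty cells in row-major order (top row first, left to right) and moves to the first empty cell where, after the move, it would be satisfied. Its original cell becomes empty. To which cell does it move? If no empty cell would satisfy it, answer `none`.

Vacating (3,6). Empty cells in order:
  (1,1): 2/3 same-type → satisfied — stop here.

(1,1)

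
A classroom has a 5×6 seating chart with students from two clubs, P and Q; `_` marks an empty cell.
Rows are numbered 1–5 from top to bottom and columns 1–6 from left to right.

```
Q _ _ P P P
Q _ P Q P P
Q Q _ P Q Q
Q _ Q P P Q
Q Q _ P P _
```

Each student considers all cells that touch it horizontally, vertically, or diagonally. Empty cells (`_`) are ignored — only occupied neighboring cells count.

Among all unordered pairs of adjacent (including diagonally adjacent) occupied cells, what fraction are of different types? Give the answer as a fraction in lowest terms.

19/53

Scan each occupied cell's neighbors to the right and below (and the two forward diagonals) so each pair is counted once.
From row 1: 2 unlike of 11 pairs (running 2/11).
From row 2: 8 unlike of 14 pairs (running 10/25).
From row 3: 5 unlike of 14 pairs (running 15/39).
From row 4: 4 unlike of 12 pairs (running 19/51).
From row 5: 0 unlike of 2 pairs (running 19/53).
Total adjacent occupied pairs: 53; unlike-type pairs: 19.
19/53 is already in lowest terms.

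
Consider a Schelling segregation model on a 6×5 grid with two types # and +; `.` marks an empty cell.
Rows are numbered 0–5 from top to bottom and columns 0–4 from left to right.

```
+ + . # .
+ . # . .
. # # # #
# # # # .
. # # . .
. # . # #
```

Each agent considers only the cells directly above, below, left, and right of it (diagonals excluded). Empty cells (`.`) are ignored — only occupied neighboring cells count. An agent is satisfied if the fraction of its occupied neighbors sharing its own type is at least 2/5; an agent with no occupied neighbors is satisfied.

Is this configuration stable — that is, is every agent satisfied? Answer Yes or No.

Yes

Row 0: (0,0)+ 2/2 ✓ · (0,1)+ 1/1 ✓ · (0,3)# 0/0 ✓
Row 1: (1,0)+ 1/1 ✓ · (1,2)# 1/1 ✓
Row 2: (2,1)# 2/2 ✓ · (2,2)# 4/4 ✓ · (2,3)# 3/3 ✓ · (2,4)# 1/1 ✓
Row 3: (3,0)# 1/1 ✓ · (3,1)# 4/4 ✓ · (3,2)# 4/4 ✓ · (3,3)# 2/2 ✓
Row 4: (4,1)# 3/3 ✓ · (4,2)# 2/2 ✓
Row 5: (5,1)# 1/1 ✓ · (5,3)# 1/1 ✓ · (5,4)# 1/1 ✓
All meet the threshold, so the configuration is stable.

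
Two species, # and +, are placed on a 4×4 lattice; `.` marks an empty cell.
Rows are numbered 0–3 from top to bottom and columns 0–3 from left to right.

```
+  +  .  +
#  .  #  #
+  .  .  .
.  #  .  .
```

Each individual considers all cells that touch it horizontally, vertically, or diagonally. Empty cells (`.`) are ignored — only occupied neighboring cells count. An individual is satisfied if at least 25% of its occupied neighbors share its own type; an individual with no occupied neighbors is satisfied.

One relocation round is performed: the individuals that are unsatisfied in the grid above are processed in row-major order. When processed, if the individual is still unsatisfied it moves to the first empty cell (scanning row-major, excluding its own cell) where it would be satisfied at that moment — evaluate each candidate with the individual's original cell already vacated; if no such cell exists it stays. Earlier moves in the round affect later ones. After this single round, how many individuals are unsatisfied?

Initially unsatisfied (in order): (0,3), (1,0), (2,0), (3,1).
  (0,3) → (0,2).
  (1,0) → (0,3).
  (2,0) → (1,0).
  (3,1): now satisfied by earlier moves; stays.
Resulting grid:
+ + + #
+ . # #
. . . .
. # . .
All satisfied now.

0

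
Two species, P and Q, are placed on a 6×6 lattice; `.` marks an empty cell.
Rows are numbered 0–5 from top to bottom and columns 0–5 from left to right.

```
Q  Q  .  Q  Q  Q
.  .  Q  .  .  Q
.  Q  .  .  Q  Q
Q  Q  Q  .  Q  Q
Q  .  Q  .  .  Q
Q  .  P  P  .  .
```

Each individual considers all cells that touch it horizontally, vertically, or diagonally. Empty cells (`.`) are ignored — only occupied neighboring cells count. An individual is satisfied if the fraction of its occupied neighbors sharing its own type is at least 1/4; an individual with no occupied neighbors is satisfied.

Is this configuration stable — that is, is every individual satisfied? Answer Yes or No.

Row 0: (0,0)Q 1/1 ok · (0,1)Q 2/2 ok · (0,3)Q 2/2 ok · (0,4)Q 3/3 ok · (0,5)Q 2/2 ok
Row 1: (1,2)Q 3/3 ok · (1,5)Q 4/4 ok
Row 2: (2,1)Q 4/4 ok · (2,4)Q 4/4 ok · (2,5)Q 4/4 ok
Row 3: (3,0)Q 3/3 ok · (3,1)Q 5/5 ok · (3,2)Q 3/3 ok · (3,4)Q 4/4 ok · (3,5)Q 4/4 ok
Row 4: (4,0)Q 3/3 ok · (4,2)Q 2/4 ok · (4,5)Q 2/2 ok
Row 5: (5,0)Q 1/1 ok · (5,2)P 1/2 ok · (5,3)P 1/2 ok
All meet the threshold, so the configuration is stable.

Yes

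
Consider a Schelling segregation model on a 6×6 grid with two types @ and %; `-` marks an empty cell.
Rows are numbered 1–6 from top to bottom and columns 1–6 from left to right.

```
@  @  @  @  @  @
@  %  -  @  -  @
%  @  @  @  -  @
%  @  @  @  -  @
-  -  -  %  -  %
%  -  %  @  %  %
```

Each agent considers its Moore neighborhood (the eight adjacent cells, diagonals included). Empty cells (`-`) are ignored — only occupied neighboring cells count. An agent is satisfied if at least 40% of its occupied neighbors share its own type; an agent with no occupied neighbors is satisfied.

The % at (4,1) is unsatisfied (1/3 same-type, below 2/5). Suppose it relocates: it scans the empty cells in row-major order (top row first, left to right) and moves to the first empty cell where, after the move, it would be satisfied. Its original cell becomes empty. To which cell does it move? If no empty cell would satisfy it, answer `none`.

Vacating (4,1). Empty cells in order:
  (2,3): 1/8 same-type → still unsatisfied.
  (2,5): 0/7 same-type → still unsatisfied.
  (3,5): 0/6 same-type → still unsatisfied.
  (4,5): 2/6 same-type → still unsatisfied.
  (5,1): 1/2 same-type → satisfied — stop here.

(5,1)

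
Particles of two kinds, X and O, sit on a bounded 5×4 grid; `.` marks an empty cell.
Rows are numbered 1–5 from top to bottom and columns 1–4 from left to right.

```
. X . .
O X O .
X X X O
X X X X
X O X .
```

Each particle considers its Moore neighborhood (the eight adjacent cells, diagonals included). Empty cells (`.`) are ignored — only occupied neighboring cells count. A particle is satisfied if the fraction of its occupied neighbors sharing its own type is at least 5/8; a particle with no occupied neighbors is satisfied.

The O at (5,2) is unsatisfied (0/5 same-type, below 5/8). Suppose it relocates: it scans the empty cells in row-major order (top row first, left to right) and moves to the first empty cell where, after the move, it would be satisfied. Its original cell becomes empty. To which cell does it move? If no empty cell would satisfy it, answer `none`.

Vacating (5,2). Empty cells in order:
  (1,1): 1/3 same-type → still unsatisfied.
  (1,3): 1/3 same-type → still unsatisfied.
  (1,4): 1/1 same-type → satisfied — stop here.

(1,4)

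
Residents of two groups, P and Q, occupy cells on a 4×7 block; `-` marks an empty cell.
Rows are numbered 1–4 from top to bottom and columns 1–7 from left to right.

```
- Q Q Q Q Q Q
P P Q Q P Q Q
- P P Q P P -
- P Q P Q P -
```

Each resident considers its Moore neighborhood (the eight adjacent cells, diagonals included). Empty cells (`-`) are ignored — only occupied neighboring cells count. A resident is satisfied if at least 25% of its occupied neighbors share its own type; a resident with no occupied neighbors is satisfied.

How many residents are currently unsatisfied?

(1,2)Q 2/4 ok
(1,3)Q 4/5 ok
(1,4)Q 4/5 ok
(1,5)Q 4/5 ok
(1,6)Q 4/5 ok
(1,7)Q 3/3 ok
(2,1)P 2/3 ok
(2,2)P 3/6 ok
(2,3)Q 5/8 ok
(2,4)Q 5/8 ok
(2,5)P 2/8 ok
(2,6)Q 4/7 ok
(2,7)Q 3/4 ok
(3,2)P 4/6 ok
(3,3)P 4/8 ok
(3,4)Q 4/8 ok
(3,5)P 4/8 ok
(3,6)P 3/6 ok
(4,2)P 2/3 ok
(4,3)Q 1/5 unhappy
(4,4)P 2/5 ok
(4,5)Q 1/5 unhappy
(4,6)P 2/3 ok
Unsatisfied: (4,3), (4,5) — 2 in total.

2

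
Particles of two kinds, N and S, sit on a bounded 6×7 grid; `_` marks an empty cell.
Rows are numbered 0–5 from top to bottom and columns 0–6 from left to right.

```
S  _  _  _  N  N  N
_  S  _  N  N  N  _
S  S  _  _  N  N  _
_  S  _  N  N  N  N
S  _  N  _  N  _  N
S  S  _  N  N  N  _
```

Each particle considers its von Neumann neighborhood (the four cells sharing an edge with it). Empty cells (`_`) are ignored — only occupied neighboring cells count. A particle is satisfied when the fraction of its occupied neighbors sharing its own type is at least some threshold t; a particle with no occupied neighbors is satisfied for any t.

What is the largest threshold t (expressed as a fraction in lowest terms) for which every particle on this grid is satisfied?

1/1

Row 0: (0,0)S — no occupied neighbors · (0,4)N 2/2 · (0,5)N 3/3 · (0,6)N 1/1
Row 1: (1,1)S 1/1 · (1,3)N 1/1 · (1,4)N 4/4 · (1,5)N 3/3
Row 2: (2,0)S 1/1 · (2,1)S 3/3 · (2,4)N 3/3 · (2,5)N 3/3
Row 3: (3,1)S 1/1 · (3,3)N 1/1 · (3,4)N 4/4 · (3,5)N 3/3 · (3,6)N 2/2
Row 4: (4,0)S 1/1 · (4,2)N — no occupied neighbors · (4,4)N 2/2 · (4,6)N 1/1
Row 5: (5,0)S 2/2 · (5,1)S 1/1 · (5,3)N 1/1 · (5,4)N 3/3 · (5,5)N 1/1
The smallest same-type fraction is 2/2 at (0,4), which reduces to 1/1. Any threshold above that leaves this particle unsatisfied.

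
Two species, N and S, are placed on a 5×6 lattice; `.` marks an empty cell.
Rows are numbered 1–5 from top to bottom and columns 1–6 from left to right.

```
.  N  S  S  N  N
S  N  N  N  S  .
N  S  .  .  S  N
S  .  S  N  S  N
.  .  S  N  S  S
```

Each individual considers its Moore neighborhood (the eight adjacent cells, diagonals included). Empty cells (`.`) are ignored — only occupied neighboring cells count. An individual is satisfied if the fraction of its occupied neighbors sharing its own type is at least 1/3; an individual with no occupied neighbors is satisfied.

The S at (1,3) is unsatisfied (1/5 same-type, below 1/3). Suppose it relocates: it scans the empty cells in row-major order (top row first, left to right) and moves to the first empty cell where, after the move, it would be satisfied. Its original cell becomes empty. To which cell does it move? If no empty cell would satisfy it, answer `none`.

Vacating (1,3). Empty cells in order:
  (1,1): 1/3 same-type → satisfied — stop here.

(1,1)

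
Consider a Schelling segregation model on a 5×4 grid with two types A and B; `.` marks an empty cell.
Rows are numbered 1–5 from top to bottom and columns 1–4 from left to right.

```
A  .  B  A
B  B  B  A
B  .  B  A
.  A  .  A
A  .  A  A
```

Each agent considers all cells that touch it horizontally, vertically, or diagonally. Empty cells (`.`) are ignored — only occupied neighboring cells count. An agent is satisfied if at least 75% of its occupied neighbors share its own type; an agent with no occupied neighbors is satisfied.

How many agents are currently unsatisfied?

10

Row 1: (1,1)A 0/2 unhappy · (1,3)B 2/4 unhappy · (1,4)A 1/3 unhappy
Row 2: (2,1)B 2/3 unhappy · (2,2)B 5/6 ok · (2,3)B 3/6 unhappy · (2,4)A 2/5 unhappy
Row 3: (3,1)B 2/3 unhappy · (3,3)B 2/6 unhappy · (3,4)A 2/4 unhappy
Row 4: (4,2)A 2/4 unhappy · (4,4)A 3/4 ok
Row 5: (5,1)A 1/1 ok · (5,3)A 3/3 ok · (5,4)A 2/2 ok
Unsatisfied: (1,1), (1,3), (1,4), (2,1), (2,3), (2,4), (3,1), (3,3), (3,4), (4,2) — 10 in total.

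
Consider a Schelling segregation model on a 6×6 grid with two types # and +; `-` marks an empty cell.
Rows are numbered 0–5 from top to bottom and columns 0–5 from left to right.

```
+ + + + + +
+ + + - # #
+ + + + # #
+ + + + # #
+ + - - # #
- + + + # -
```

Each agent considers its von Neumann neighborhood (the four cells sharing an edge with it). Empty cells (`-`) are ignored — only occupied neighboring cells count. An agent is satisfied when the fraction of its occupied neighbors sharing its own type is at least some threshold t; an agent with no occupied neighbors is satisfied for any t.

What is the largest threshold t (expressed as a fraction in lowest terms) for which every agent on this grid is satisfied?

(0,0)+ 2/2
(0,1)+ 3/3
(0,2)+ 3/3
(0,3)+ 2/2
(0,4)+ 2/3
(0,5)+ 1/2
(1,0)+ 3/3
(1,1)+ 4/4
(1,2)+ 3/3
(1,4)# 2/3
(1,5)# 2/3
(2,0)+ 3/3
(2,1)+ 4/4
(2,2)+ 4/4
(2,3)+ 2/3
(2,4)# 3/4
(2,5)# 3/3
(3,0)+ 3/3
(3,1)+ 4/4
(3,2)+ 3/3
(3,3)+ 2/3
(3,4)# 3/4
(3,5)# 3/3
(4,0)+ 2/2
(4,1)+ 3/3
(4,4)# 3/3
(4,5)# 2/2
(5,1)+ 2/2
(5,2)+ 2/2
(5,3)+ 1/2
(5,4)# 1/2
The smallest same-type fraction is 1/2 at (0,5), which reduces to 1/2. Any threshold above that leaves this agent unsatisfied.

1/2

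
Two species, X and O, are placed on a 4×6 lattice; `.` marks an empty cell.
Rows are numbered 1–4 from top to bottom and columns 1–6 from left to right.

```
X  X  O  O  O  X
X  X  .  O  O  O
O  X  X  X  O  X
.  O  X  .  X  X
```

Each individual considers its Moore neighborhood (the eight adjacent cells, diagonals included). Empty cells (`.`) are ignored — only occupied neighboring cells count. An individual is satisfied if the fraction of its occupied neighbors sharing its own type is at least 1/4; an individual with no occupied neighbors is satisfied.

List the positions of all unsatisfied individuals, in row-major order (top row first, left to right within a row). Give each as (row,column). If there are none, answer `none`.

(1,6)

(1,1)X 3/3 satisfied
(1,2)X 3/4 satisfied
(1,3)O 2/4 satisfied
(1,4)O 4/4 satisfied
(1,5)O 4/5 satisfied
(1,6)X 0/3 not
(2,1)X 4/5 satisfied
(2,2)X 5/7 satisfied
(2,4)O 5/7 satisfied
(2,5)O 5/8 satisfied
(2,6)O 3/5 satisfied
(3,1)O 1/4 satisfied
(3,2)X 4/6 satisfied
(3,3)X 4/6 satisfied
(3,4)X 3/6 satisfied
(3,5)O 3/7 satisfied
(3,6)X 2/5 satisfied
(4,2)O 1/4 satisfied
(4,3)X 3/4 satisfied
(4,5)X 3/4 satisfied
(4,6)X 2/3 satisfied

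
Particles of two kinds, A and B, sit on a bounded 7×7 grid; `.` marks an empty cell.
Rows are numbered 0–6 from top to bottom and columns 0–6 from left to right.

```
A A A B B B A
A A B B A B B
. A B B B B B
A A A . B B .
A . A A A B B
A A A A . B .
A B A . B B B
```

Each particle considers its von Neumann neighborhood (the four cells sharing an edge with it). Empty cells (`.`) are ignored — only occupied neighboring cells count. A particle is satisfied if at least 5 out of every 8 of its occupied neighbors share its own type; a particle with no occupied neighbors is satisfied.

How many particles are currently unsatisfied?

Row 0: (0,0)A 2/2 ok · (0,1)A 3/3 ok · (0,2)A 1/3 unhappy · (0,3)B 2/3 ok · (0,4)B 2/3 ok · (0,5)B 2/3 ok · (0,6)A 0/2 unhappy
Row 1: (1,0)A 2/2 ok · (1,1)A 3/4 ok · (1,2)B 2/4 unhappy · (1,3)B 3/4 ok · (1,4)A 0/4 unhappy · (1,5)B 3/4 ok · (1,6)B 2/3 ok
Row 2: (2,1)A 2/3 ok · (2,2)B 2/4 unhappy · (2,3)B 3/3 ok · (2,4)B 3/4 ok · (2,5)B 4/4 ok · (2,6)B 2/2 ok
Row 3: (3,0)A 2/2 ok · (3,1)A 3/3 ok · (3,2)A 2/3 ok · (3,4)B 2/3 ok · (3,5)B 3/3 ok
Row 4: (4,0)A 2/2 ok · (4,2)A 3/3 ok · (4,3)A 3/3 ok · (4,4)A 1/3 unhappy · (4,5)B 3/4 ok · (4,6)B 1/1 ok
Row 5: (5,0)A 3/3 ok · (5,1)A 2/3 ok · (5,2)A 4/4 ok · (5,3)A 2/2 ok · (5,5)B 2/2 ok
Row 6: (6,0)A 1/2 unhappy · (6,1)B 0/3 unhappy · (6,2)A 1/2 unhappy · (6,4)B 1/1 ok · (6,5)B 3/3 ok · (6,6)B 1/1 ok
Unsatisfied: (0,2), (0,6), (1,2), (1,4), (2,2), (4,4), (6,0), (6,1), (6,2) — 9 in total.

9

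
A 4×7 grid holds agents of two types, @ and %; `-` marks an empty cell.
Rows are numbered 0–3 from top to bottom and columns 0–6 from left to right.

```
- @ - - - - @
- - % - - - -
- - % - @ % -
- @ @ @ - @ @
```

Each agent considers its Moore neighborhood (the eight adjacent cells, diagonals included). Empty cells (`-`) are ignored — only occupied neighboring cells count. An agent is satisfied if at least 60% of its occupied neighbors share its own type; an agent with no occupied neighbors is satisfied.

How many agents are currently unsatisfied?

6

Row 0: (0,1)@ 0/1 unhappy · (0,6)@ 0/0 ok
Row 1: (1,2)% 1/2 unhappy
Row 2: (2,2)% 1/4 unhappy · (2,4)@ 2/3 ok · (2,5)% 0/3 unhappy
Row 3: (3,1)@ 1/2 unhappy · (3,2)@ 2/3 ok · (3,3)@ 2/3 ok · (3,5)@ 2/3 ok · (3,6)@ 1/2 unhappy
Unsatisfied: (0,1), (1,2), (2,2), (2,5), (3,1), (3,6) — 6 in total.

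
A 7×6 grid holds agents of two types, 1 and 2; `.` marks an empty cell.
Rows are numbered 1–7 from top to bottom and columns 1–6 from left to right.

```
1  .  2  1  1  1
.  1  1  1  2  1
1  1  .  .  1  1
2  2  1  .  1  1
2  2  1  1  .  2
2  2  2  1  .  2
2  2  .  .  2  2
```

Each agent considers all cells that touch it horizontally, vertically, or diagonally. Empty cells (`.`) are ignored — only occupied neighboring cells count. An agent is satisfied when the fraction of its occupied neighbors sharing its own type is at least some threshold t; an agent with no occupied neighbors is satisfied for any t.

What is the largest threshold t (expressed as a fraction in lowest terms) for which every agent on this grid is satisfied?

0/1

(1,1)1 1/1
(1,3)2 0/4
(1,4)1 3/5
(1,5)1 4/5
(1,6)1 2/3
(2,2)1 4/5
(2,3)1 4/5
(2,4)1 4/6
(2,5)2 0/7
(2,6)1 4/5
(3,1)1 2/4
(3,2)1 4/6
(3,5)1 5/6
(3,6)1 4/5
(4,1)2 3/5
(4,2)2 3/7
(4,3)1 3/5
(4,5)1 4/5
(4,6)1 3/4
(5,1)2 5/5
(5,2)2 6/8
(5,3)1 3/7
(5,4)1 4/5
(5,6)2 1/3
(6,1)2 5/5
(6,2)2 6/7
(6,3)2 3/6
(6,4)1 2/4
(6,6)2 3/3
(7,1)2 3/3
(7,2)2 4/4
(7,5)2 2/3
(7,6)2 2/2
The smallest same-type fraction is 0/4 at (1,3), which reduces to 0/1. Any threshold above that leaves this agent unsatisfied.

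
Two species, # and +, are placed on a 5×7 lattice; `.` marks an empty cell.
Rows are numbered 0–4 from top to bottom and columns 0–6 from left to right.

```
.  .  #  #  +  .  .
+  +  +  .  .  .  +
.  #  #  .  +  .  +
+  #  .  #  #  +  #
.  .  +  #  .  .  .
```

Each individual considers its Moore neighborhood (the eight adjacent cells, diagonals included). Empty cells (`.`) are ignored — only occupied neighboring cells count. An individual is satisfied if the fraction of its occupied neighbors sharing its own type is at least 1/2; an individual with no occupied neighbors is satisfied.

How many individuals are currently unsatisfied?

(0,2)# 1/3 not
(0,3)# 1/3 not
(0,4)+ 0/1 not
(1,0)+ 1/2 satisfied
(1,1)+ 2/5 not
(1,2)+ 1/5 not
(1,6)+ 1/1 satisfied
(2,1)# 2/6 not
(2,2)# 3/5 satisfied
(2,4)+ 1/3 not
(2,6)+ 2/3 satisfied
(3,0)+ 0/2 not
(3,1)# 2/4 satisfied
(3,3)# 3/5 satisfied
(3,4)# 2/4 satisfied
(3,5)+ 2/4 satisfied
(3,6)# 0/2 not
(4,2)+ 0/3 not
(4,3)# 2/3 satisfied
Unsatisfied: (0,2), (0,3), (0,4), (1,1), (1,2), (2,1), (2,4), (3,0), (3,6), (4,2) — 10 in total.

10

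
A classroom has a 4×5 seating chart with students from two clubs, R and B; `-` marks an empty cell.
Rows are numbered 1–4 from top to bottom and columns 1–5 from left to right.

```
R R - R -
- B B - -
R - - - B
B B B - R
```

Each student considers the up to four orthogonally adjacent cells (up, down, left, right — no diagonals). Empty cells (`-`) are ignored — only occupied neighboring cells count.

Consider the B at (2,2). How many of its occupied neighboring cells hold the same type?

Occupied neighbors of (2,2): (1,2)=R, (2,3)=B.
Same type (B): 1 of 2.

1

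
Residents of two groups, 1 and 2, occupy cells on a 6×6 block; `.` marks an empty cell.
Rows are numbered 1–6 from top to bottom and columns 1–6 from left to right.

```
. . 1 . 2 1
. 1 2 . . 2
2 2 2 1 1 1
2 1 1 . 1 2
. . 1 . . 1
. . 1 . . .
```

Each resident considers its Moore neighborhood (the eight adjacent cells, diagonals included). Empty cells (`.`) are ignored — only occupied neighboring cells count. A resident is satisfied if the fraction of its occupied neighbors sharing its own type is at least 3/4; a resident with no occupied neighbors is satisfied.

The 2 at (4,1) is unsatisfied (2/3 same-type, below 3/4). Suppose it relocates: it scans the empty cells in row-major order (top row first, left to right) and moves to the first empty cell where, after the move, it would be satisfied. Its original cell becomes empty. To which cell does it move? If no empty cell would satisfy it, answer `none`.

Vacating (4,1). Empty cells in order:
  (1,1): 0/1 same-type → still unsatisfied.
  (1,2): 1/3 same-type → still unsatisfied.
  (1,4): 2/3 same-type → still unsatisfied.
  (2,1): 2/3 same-type → still unsatisfied.
  (2,4): 3/6 same-type → still unsatisfied.
  (2,5): 2/6 same-type → still unsatisfied.
  (4,4): 1/6 same-type → still unsatisfied.
  (5,1): 0/1 same-type → still unsatisfied.
  (5,2): 0/4 same-type → still unsatisfied.
  (5,4): 0/4 same-type → still unsatisfied.
  (5,5): 1/3 same-type → still unsatisfied.
  (6,1): 0/0 same-type → satisfied — stop here.

(6,1)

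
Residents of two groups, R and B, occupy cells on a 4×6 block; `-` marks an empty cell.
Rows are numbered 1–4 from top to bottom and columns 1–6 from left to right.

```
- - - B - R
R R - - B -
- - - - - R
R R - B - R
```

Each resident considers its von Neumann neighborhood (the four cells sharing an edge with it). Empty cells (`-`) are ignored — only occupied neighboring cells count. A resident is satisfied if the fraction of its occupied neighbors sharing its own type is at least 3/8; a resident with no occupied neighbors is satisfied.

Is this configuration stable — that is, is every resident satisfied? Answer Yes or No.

(1,4)B 0/0 satisfied
(1,6)R 0/0 satisfied
(2,1)R 1/1 satisfied
(2,2)R 1/1 satisfied
(2,5)B 0/0 satisfied
(3,6)R 1/1 satisfied
(4,1)R 1/1 satisfied
(4,2)R 1/1 satisfied
(4,4)B 0/0 satisfied
(4,6)R 1/1 satisfied
All meet the threshold, so the configuration is stable.

Yes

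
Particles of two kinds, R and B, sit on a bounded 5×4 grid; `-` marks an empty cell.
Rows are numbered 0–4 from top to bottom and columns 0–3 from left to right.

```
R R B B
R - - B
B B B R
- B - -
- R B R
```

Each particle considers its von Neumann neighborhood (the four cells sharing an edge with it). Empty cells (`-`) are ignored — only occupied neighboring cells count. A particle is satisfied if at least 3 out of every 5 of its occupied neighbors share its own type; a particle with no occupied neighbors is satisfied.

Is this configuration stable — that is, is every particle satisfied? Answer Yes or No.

Row 0: (0,0)R 2/2 satisfied · (0,1)R 1/2 not · (0,2)B 1/2 not · (0,3)B 2/2 satisfied
Row 1: (1,0)R 1/2 not · (1,3)B 1/2 not
Row 2: (2,0)B 1/2 not · (2,1)B 3/3 satisfied · (2,2)B 1/2 not · (2,3)R 0/2 not
Row 3: (3,1)B 1/2 not
Row 4: (4,1)R 0/2 not · (4,2)B 0/2 not · (4,3)R 0/1 not
For instance (0,1) has only 1/2 same-type neighbors, below 3/5.

No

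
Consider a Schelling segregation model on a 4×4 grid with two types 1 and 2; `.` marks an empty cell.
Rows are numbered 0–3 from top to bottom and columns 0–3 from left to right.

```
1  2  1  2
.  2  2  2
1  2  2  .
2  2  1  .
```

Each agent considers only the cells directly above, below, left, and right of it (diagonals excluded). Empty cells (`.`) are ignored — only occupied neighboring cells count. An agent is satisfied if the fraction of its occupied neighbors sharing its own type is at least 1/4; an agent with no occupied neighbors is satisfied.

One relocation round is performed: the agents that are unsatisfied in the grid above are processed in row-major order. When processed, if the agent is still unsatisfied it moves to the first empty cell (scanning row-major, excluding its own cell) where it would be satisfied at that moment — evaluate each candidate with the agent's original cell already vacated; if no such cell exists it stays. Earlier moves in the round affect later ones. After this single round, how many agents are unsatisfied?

0

Initially unsatisfied (in order): (0,0), (0,2), (2,0), (3,2).
  (0,0) → (1,0).
  (0,2) → (0,0).
  (2,0): now satisfied by earlier moves; stays.
  (3,2) → (3,3).
Resulting grid:
1 2 . 2
1 2 2 2
1 2 2 .
2 2 . 1
All satisfied now.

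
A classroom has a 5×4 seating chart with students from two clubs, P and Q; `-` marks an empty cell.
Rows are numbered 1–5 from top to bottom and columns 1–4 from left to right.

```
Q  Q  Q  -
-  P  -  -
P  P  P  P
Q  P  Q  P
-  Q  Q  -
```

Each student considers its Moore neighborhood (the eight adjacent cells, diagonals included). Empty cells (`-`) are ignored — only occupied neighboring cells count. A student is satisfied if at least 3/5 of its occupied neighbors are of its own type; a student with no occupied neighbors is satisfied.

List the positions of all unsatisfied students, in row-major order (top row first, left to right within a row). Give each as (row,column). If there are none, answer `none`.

(1,1), (1,3), (2,2), (4,1), (4,2), (4,3), (4,4), (5,3)

(1,1)Q 1/2 unhappy
(1,2)Q 2/3 ok
(1,3)Q 1/2 unhappy
(2,2)P 3/6 unhappy
(3,1)P 3/4 ok
(3,2)P 4/6 ok
(3,3)P 5/6 ok
(3,4)P 2/3 ok
(4,1)Q 1/4 unhappy
(4,2)P 3/7 unhappy
(4,3)Q 2/7 unhappy
(4,4)P 2/4 unhappy
(5,2)Q 3/4 ok
(5,3)Q 2/4 unhappy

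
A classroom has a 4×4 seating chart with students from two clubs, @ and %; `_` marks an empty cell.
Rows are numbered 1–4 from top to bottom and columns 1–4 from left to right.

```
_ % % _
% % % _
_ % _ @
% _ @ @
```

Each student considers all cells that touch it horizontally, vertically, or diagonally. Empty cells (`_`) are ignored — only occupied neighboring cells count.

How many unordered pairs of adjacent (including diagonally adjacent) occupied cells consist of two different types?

2

Scan each occupied cell's neighbors to the right and below (and the two forward diagonals) so each pair is counted once.
From row 1: 0 unlike of 6 pairs (running 0/6).
From row 2: 1 unlike of 6 pairs (running 1/12).
From row 3: 1 unlike of 4 pairs (running 2/16).
From row 4: 0 unlike of 1 pairs (running 2/17).
Total adjacent occupied pairs: 17; unlike-type pairs: 2.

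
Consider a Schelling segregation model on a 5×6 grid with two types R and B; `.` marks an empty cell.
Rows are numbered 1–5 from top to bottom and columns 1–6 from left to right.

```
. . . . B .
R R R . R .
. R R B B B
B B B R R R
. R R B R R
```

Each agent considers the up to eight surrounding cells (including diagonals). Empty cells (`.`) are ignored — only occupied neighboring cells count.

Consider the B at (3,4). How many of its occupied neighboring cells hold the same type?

Occupied neighbors of (3,4): (2,3)=R, (2,5)=R, (3,3)=R, (3,5)=B, (4,3)=B, (4,4)=R, (4,5)=R.
Same type (B): 2 of 7.

2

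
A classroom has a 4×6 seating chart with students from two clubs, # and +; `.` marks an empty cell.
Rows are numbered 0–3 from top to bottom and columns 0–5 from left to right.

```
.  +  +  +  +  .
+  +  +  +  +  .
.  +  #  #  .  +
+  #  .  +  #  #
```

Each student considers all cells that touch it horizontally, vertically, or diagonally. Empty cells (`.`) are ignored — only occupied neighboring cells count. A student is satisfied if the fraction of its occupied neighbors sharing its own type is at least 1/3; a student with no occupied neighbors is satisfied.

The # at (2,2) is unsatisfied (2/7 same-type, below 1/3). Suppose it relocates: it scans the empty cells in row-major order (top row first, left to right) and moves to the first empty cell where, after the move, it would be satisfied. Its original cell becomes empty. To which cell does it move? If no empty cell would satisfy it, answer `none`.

Vacating (2,2). Empty cells in order:
  (0,0): 0/3 same-type → still unsatisfied.
  (0,5): 0/2 same-type → still unsatisfied.
  (1,5): 0/3 same-type → still unsatisfied.
  (2,0): 1/5 same-type → still unsatisfied.
  (2,4): 3/7 same-type → satisfied — stop here.

(2,4)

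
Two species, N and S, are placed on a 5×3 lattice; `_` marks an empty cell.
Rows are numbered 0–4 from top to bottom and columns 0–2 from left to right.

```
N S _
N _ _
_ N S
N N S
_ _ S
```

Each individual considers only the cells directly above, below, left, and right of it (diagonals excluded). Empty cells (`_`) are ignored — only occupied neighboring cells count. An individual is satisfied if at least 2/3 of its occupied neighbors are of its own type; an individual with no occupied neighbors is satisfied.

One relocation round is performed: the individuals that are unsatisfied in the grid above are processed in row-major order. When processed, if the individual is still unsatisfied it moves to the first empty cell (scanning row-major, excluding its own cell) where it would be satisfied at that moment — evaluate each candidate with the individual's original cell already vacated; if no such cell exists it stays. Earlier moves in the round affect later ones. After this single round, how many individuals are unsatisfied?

Initially unsatisfied (in order): (0,0), (0,1), (2,1), (2,2).
  (0,0) → (1,1).
  (0,1) → (0,2).
  (2,1): now satisfied by earlier moves; stays.
  (2,2): no empty cell satisfies it; stays.
Resulting grid:
_ _ S
N N _
_ N S
N N S
_ _ S
Unsatisfied now: (2,2).

1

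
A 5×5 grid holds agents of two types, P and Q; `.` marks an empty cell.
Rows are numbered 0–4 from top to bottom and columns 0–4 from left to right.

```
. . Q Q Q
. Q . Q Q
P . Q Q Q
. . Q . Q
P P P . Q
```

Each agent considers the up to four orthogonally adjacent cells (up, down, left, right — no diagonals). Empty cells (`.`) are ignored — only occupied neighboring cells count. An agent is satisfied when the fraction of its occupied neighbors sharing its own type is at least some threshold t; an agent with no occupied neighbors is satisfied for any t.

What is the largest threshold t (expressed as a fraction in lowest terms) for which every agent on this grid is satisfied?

Row 0: (0,2)Q 1/1 · (0,3)Q 3/3 · (0,4)Q 2/2
Row 1: (1,1)Q — no occupied neighbors · (1,3)Q 3/3 · (1,4)Q 3/3
Row 2: (2,0)P — no occupied neighbors · (2,2)Q 2/2 · (2,3)Q 3/3 · (2,4)Q 3/3
Row 3: (3,2)Q 1/2 · (3,4)Q 2/2
Row 4: (4,0)P 1/1 · (4,1)P 2/2 · (4,2)P 1/2 · (4,4)Q 1/1
The smallest same-type fraction is 1/2 at (3,2), which reduces to 1/2. Any threshold above that leaves this agent unsatisfied.

1/2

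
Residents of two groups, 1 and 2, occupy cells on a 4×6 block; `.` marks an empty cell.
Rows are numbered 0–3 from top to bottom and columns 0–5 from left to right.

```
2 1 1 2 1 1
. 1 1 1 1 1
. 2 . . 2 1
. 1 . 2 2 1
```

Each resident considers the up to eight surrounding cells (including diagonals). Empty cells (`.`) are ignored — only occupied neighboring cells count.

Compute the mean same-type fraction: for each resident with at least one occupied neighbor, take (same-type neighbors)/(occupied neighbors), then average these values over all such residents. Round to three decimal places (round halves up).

Row 0: (0,0)2 0/2 · (0,1)1 3/4 · (0,2)1 4/5 · (0,3)2 0/5 · (0,4)1 4/5 · (0,5)1 3/3
Row 1: (1,1)1 3/5 · (1,2)1 4/6 · (1,3)1 4/6 · (1,4)1 5/7 · (1,5)1 4/5
Row 2: (2,1)2 0/3 · (2,4)2 2/7 · (2,5)1 3/5
Row 3: (3,1)1 0/1 · (3,3)2 2/2 · (3,4)2 2/4 · (3,5)1 1/3
Sum over 18 residents: 0/2 + 3/4 + 4/5 + 0/5 + 4/5 + 3/3 + 3/5 + 4/6 + 4/6 + 5/7 + 4/5 + 0/3 + 2/7 + 3/5 + 0/1 + 2/2 + 2/4 + 1/3 = 571/60; mean = 571/60 ÷ 18 = 571/1080 = 0.528703… → 0.529.

0.529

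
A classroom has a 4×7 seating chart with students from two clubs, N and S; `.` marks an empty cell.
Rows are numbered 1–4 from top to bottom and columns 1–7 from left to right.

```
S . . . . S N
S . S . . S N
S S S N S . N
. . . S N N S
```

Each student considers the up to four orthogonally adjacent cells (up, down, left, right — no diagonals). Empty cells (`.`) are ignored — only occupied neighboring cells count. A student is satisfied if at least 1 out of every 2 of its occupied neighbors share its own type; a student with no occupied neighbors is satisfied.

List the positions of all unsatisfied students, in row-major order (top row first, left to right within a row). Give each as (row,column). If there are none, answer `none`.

(3,4), (3,5), (4,4), (4,5), (4,7)

Row 1: (1,1)S 1/1 ✓ · (1,6)S 1/2 ✓ · (1,7)N 1/2 ✓
Row 2: (2,1)S 2/2 ✓ · (2,3)S 1/1 ✓ · (2,6)S 1/2 ✓ · (2,7)N 2/3 ✓
Row 3: (3,1)S 2/2 ✓ · (3,2)S 2/2 ✓ · (3,3)S 2/3 ✓ · (3,4)N 0/3 ✗ · (3,5)S 0/2 ✗ · (3,7)N 1/2 ✓
Row 4: (4,4)S 0/2 ✗ · (4,5)N 1/3 ✗ · (4,6)N 1/2 ✓ · (4,7)S 0/2 ✗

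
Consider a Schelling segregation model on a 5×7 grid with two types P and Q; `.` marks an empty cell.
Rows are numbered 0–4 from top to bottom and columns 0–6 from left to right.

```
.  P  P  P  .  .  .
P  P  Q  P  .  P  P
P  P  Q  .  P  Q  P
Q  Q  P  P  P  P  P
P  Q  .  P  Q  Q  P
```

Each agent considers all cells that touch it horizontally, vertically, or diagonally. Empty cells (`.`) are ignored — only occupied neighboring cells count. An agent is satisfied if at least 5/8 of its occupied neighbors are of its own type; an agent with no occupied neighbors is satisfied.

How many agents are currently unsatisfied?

15

(0,1)P 3/4 satisfied
(0,2)P 4/5 satisfied
(0,3)P 2/3 satisfied
(1,0)P 4/4 satisfied
(1,1)P 5/7 satisfied
(1,2)Q 1/7 not
(1,3)P 3/5 not
(1,5)P 3/4 satisfied
(1,6)P 2/3 satisfied
(2,0)P 3/5 not
(2,1)P 4/8 not
(2,2)Q 2/7 not
(2,4)P 5/6 satisfied
(2,5)Q 0/7 not
(2,6)P 4/5 satisfied
(3,0)Q 2/5 not
(3,1)Q 3/7 not
(3,2)P 3/6 not
(3,3)P 4/6 satisfied
(3,4)P 4/7 not
(3,5)P 5/8 satisfied
(3,6)P 3/5 not
(4,0)P 0/3 not
(4,1)Q 2/4 not
(4,3)P 3/4 satisfied
(4,4)Q 1/5 not
(4,5)Q 1/5 not
(4,6)P 2/3 satisfied
Unsatisfied: (1,2), (1,3), (2,0), (2,1), (2,2), (2,5), (3,0), (3,1), (3,2), (3,4), (3,6), (4,0), (4,1), (4,4), (4,5) — 15 in total.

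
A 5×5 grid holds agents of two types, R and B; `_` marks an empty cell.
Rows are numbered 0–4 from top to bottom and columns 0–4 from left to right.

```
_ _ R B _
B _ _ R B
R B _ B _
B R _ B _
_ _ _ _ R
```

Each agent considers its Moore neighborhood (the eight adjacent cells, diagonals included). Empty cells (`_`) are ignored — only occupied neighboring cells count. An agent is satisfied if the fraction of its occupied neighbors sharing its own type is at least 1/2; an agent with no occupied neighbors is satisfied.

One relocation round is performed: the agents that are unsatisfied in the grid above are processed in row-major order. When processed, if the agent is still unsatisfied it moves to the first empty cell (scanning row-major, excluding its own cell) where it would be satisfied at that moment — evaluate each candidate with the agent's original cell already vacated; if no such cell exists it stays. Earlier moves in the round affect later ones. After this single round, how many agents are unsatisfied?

1

Initially unsatisfied (in order): (0,3), (1,3), (2,0), (3,0), (3,1), (4,4).
  (0,3) → (0,0).
  (1,3) → (0,3).
  (2,0) → (0,4).
  (3,0): now satisfied by earlier moves; stays.
  (3,1) → (1,2).
  (4,4) → (0,1).
Resulting grid:
B R R R R
B _ R _ B
_ B _ B _
B _ _ B _
_ _ _ _ _
Unsatisfied now: (1,4).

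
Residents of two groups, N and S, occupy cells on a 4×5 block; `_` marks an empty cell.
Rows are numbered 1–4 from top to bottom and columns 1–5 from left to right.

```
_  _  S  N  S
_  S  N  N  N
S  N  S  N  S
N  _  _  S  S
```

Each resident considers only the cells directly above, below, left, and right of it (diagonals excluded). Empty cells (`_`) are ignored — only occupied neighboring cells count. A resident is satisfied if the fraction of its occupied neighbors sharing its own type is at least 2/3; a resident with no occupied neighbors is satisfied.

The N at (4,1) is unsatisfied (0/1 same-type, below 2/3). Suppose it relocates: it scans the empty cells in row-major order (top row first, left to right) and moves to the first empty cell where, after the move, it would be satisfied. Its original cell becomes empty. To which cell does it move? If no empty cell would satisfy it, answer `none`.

(1,1)

Vacating (4,1). Empty cells in order:
  (1,1): 0/0 same-type → satisfied — stop here.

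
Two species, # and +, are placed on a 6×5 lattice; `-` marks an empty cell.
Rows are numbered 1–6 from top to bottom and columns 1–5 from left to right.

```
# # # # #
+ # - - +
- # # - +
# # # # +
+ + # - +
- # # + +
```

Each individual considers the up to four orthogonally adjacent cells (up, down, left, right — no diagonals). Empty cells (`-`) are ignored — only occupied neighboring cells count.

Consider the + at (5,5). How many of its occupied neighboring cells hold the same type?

2

Occupied neighbors of (5,5): (4,5)=+, (6,5)=+.
Same type (+): 2 of 2.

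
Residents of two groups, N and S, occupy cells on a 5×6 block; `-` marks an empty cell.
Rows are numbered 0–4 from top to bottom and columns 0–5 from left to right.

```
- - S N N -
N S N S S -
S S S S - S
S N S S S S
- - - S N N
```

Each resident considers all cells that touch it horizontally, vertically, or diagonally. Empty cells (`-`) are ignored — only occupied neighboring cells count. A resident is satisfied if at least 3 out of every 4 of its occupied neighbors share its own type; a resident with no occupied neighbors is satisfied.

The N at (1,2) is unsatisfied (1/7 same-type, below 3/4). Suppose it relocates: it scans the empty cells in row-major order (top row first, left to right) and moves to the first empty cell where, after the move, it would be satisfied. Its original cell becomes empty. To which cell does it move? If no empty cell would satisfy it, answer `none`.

Vacating (1,2). Empty cells in order:
  (0,0): 1/2 same-type → still unsatisfied.
  (0,1): 1/3 same-type → still unsatisfied.
  (0,5): 1/2 same-type → still unsatisfied.
  (1,5): 1/3 same-type → still unsatisfied.
  (2,4): 0/7 same-type → still unsatisfied.
  (4,0): 1/2 same-type → still unsatisfied.
  (4,1): 1/3 same-type → still unsatisfied.
  (4,2): 1/4 same-type → still unsatisfied.

none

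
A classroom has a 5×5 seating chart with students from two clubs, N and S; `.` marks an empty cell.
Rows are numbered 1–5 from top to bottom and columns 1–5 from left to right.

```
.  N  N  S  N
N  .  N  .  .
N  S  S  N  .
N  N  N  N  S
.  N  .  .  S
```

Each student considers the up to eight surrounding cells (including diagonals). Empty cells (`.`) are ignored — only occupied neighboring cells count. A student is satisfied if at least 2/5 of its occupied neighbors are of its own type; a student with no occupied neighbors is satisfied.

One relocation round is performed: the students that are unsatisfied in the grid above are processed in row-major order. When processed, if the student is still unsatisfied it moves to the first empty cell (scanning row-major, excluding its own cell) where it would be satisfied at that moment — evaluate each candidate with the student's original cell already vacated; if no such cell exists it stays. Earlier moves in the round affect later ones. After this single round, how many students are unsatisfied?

3

Initially unsatisfied (in order): (1,4), (1,5), (3,2), (3,3), (4,5).
  (1,4) → (5,4).
  (1,5): now satisfied by earlier moves; stays.
  (3,2): no empty cell satisfies it; stays.
  (3,3): no empty cell satisfies it; stays.
  (4,5): now satisfied by earlier moves; stays.
Resulting grid:
. N N . N
N . N . .
N S S N .
N N N N S
. N . S S
Unsatisfied now: (3,2), (3,3), (4,4).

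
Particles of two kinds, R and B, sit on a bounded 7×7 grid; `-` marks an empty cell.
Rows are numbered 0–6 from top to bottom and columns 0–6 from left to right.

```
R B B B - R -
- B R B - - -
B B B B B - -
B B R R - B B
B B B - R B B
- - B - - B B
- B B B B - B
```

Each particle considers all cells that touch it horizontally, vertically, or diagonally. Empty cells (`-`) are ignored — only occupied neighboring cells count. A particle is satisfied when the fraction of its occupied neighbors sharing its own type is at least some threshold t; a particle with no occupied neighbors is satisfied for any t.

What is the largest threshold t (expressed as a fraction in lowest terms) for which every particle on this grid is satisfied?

(0,0)R 0/2
(0,1)B 2/4
(0,2)B 4/5
(0,3)B 2/3
(0,5)R — no occupied neighbors
(1,1)B 5/7
(1,2)R 0/8
(1,3)B 5/6
(2,0)B 4/4
(2,1)B 5/7
(2,2)B 5/8
(2,3)B 3/6
(2,4)B 3/4
(3,0)B 5/5
(3,1)B 7/8
(3,2)R 1/7
(3,3)R 2/6
(3,5)B 4/5
(3,6)B 3/3
(4,0)B 3/3
(4,1)B 5/6
(4,2)B 3/5
(4,4)R 1/4
(4,5)B 5/6
(4,6)B 5/5
(5,2)B 5/5
(5,5)B 5/6
(5,6)B 4/4
(6,1)B 2/2
(6,2)B 3/3
(6,3)B 3/3
(6,4)B 2/2
(6,6)B 2/2
The smallest same-type fraction is 0/2 at (0,0), which reduces to 0/1. Any threshold above that leaves this particle unsatisfied.

0/1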